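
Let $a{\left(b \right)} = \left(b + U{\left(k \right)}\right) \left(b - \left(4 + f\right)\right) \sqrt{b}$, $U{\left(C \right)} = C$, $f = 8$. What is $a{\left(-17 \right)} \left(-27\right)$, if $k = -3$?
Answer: $- 15660 i \sqrt{17} \approx - 64568.0 i$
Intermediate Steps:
$a{\left(b \right)} = \sqrt{b} \left(-12 + b\right) \left(-3 + b\right)$ ($a{\left(b \right)} = \left(b - 3\right) \left(b - 12\right) \sqrt{b} = \left(-3 + b\right) \left(b - 12\right) \sqrt{b} = \left(-3 + b\right) \left(-12 + b\right) \sqrt{b} = \left(-12 + b\right) \left(-3 + b\right) \sqrt{b} = \sqrt{b} \left(-12 + b\right) \left(-3 + b\right)$)
$a{\left(-17 \right)} \left(-27\right) = \sqrt{-17} \left(36 + \left(-17\right)^{2} - -255\right) \left(-27\right) = i \sqrt{17} \left(36 + 289 + 255\right) \left(-27\right) = i \sqrt{17} \cdot 580 \left(-27\right) = 580 i \sqrt{17} \left(-27\right) = - 15660 i \sqrt{17}$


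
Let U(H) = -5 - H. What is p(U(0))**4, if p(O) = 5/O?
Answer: 1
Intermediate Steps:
p(U(0))**4 = (5/(-5 - 1*0))**4 = (5/(-5 + 0))**4 = (5/(-5))**4 = (5*(-1/5))**4 = (-1)**4 = 1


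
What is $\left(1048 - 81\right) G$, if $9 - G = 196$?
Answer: $-180829$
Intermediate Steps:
$G = -187$ ($G = 9 - 196 = -187$)
$\left(1048 - 81\right) G = \left(1048 - 81\right) \left(-187\right) = 967 \left(-187\right) = -180829$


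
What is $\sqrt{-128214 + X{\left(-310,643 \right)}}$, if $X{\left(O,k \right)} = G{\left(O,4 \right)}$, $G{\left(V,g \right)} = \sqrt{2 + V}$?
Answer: $\sqrt{-128214 + 2 i \sqrt{77}} \approx 0.025 + 358.07 i$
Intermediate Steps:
$X{\left(O,k \right)} = \sqrt{2 + O}$
$\sqrt{-128214 + X{\left(-310,643 \right)}} = \sqrt{-128214 + \sqrt{2 - 310}} = \sqrt{-128214 + \sqrt{-308}} = \sqrt{-128214 + 2 i \sqrt{77}}$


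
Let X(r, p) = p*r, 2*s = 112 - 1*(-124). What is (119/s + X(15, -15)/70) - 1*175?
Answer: -73186/413 ≈ -177.21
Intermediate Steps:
s = 118 (s = (112 - 1*(-124))/2 = (112 + 124)/2 = (½)*236 = 118)
(119/s + X(15, -15)/70) - 1*175 = (119/118 - 15*15/70) - 1*175 = (119*(1/118) - 225*1/70) - 175 = (119/118 - 45/14) - 175 = -911/413 - 175 = -73186/413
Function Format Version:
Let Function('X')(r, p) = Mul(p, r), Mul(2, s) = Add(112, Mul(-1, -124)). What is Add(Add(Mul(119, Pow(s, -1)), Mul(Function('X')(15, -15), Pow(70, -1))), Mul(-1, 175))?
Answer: Rational(-73186, 413) ≈ -177.21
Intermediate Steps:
s = 118 (s = Mul(Rational(1, 2), Add(112, Mul(-1, -124))) = Mul(Rational(1, 2), Add(112, 124)) = Mul(Rational(1, 2), 236) = 118)
Add(Add(Mul(119, Pow(s, -1)), Mul(Function('X')(15, -15), Pow(70, -1))), Mul(-1, 175)) = Add(Add(Mul(119, Pow(118, -1)), Mul(Mul(-15, 15), Pow(70, -1))), Mul(-1, 175)) = Add(Add(Mul(119, Rational(1, 118)), Mul(-225, Rational(1, 70))), -175) = Add(Add(Rational(119, 118), Rational(-45, 14)), -175) = Add(Rational(-911, 413), -175) = Rational(-73186, 413)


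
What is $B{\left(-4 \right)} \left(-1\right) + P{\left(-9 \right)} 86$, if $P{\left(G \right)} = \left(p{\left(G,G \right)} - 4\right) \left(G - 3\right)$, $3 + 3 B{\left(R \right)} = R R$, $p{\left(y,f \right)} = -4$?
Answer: $\frac{24755}{3} \approx 8251.7$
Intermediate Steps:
$B{\left(R \right)} = -1 + \frac{R^{2}}{3}$ ($B{\left(R \right)} = -1 + \frac{R R}{3} = -1 + \frac{R^{2}}{3}$)
$P{\left(G \right)} = 24 - 8 G$ ($P{\left(G \right)} = \left(-4 - 4\right) \left(G - 3\right) = - 8 \left(-3 + G\right) = 24 - 8 G$)
$B{\left(-4 \right)} \left(-1\right) + P{\left(-9 \right)} 86 = \left(-1 + \frac{\left(-4\right)^{2}}{3}\right) \left(-1\right) + \left(24 - -72\right) 86 = \left(-1 + \frac{1}{3} \cdot 16\right) \left(-1\right) + \left(24 + 72\right) 86 = \left(-1 + \frac{16}{3}\right) \left(-1\right) + 96 \cdot 86 = \frac{13}{3} \left(-1\right) + 8256 = - \frac{13}{3} + 8256 = \frac{24755}{3}$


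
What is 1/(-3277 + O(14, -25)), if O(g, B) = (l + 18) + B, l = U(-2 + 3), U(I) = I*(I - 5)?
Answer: -1/3288 ≈ -0.00030414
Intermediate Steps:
U(I) = I*(-5 + I)
l = -4 (l = (-2 + 3)*(-5 + (-2 + 3)) = 1*(-5 + 1) = 1*(-4) = -4)
O(g, B) = 14 + B (O(g, B) = (-4 + 18) + B = 14 + B)
1/(-3277 + O(14, -25)) = 1/(-3277 + (14 - 25)) = 1/(-3277 - 11) = 1/(-3288) = -1/3288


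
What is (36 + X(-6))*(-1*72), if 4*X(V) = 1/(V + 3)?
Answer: -2586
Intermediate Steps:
X(V) = 1/(4*(3 + V)) (X(V) = 1/(4*(V + 3)) = 1/(4*(3 + V)))
(36 + X(-6))*(-1*72) = (36 + 1/(4*(3 - 6)))*(-1*72) = (36 + (¼)/(-3))*(-72) = (36 + (¼)*(-⅓))*(-72) = (36 - 1/12)*(-72) = (431/12)*(-72) = -2586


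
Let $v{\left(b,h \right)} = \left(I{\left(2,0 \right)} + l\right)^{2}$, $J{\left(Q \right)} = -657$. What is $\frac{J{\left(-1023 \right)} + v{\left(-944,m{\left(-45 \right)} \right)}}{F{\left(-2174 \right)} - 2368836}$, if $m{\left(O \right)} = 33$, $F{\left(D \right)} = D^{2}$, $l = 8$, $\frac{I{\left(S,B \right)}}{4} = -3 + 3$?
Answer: $- \frac{593}{2357440} \approx -0.00025154$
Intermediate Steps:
$I{\left(S,B \right)} = 0$ ($I{\left(S,B \right)} = 4 \left(-3 + 3\right) = 4 \cdot 0 = 0$)
$v{\left(b,h \right)} = 64$ ($v{\left(b,h \right)} = \left(0 + 8\right)^{2} = 8^{2} = 64$)
$\frac{J{\left(-1023 \right)} + v{\left(-944,m{\left(-45 \right)} \right)}}{F{\left(-2174 \right)} - 2368836} = \frac{-657 + 64}{\left(-2174\right)^{2} - 2368836} = - \frac{593}{4726276 - 2368836} = - \frac{593}{2357440}$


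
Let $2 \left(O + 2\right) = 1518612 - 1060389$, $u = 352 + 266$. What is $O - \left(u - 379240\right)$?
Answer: $\frac{1215463}{2} \approx 6.0773 \cdot 10^{5}$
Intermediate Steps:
$u = 618$
$O = \frac{458219}{2}$ ($O = -2 + \frac{1518612 - 1060389}{2} = -2 + \frac{1}{2} \cdot 458223 = -2 + \frac{458223}{2} = \frac{458219}{2} \approx 2.2911 \cdot 10^{5}$)
$O - \left(u - 379240\right) = \frac{458219}{2} - \left(618 - 379240\right) = \frac{458219}{2} - -378622 = \frac{458219}{2} + 378622 = \frac{1215463}{2}$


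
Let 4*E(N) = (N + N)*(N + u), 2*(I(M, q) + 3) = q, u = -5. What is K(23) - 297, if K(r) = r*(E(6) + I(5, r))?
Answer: -65/2 ≈ -32.500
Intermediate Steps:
I(M, q) = -3 + q/2
E(N) = N*(-5 + N)/2 (E(N) = ((N + N)*(N - 5))/4 = ((2*N)*(-5 + N))/4 = (2*N*(-5 + N))/4 = N*(-5 + N)/2)
K(r) = r²/2 (K(r) = r*((½)*6*(-5 + 6) + (-3 + r/2)) = r*((½)*6*1 + (-3 + r/2)) = r*(3 + (-3 + r/2)) = r*(r/2) = r²/2)
K(23) - 297 = (½)*23² - 297 = (½)*529 - 297 = 529/2 - 297 = -65/2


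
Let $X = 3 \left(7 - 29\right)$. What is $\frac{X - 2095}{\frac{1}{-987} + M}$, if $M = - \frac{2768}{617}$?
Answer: $\frac{1316003619}{2732633} \approx 481.59$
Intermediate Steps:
$X = -66$ ($X = 3 \left(-22\right) = -66$)
$M = - \frac{2768}{617}$ ($M = \left(-2768\right) \frac{1}{617} = - \frac{2768}{617} \approx -4.4862$)
$\frac{X - 2095}{\frac{1}{-987} + M} = \frac{-66 - 2095}{\frac{1}{-987} - \frac{2768}{617}} = - \frac{2161}{- \frac{1}{987} - \frac{2768}{617}} = - \frac{2161}{- \frac{2732633}{608979}} = \left(-2161\right) \left(- \frac{608979}{2732633}\right) = \frac{1316003619}{2732633}$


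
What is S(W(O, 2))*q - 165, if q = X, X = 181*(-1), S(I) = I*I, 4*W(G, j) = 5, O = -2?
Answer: -7165/16 ≈ -447.81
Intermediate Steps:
W(G, j) = 5/4 (W(G, j) = (¼)*5 = 5/4)
S(I) = I²
X = -181
q = -181
S(W(O, 2))*q - 165 = (5/4)²*(-181) - 165 = (25/16)*(-181) - 165 = -4525/16 - 165 = -7165/16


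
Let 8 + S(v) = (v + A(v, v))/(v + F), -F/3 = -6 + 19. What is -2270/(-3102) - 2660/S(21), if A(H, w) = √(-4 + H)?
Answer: 80816390/277629 - 315*√17/179 ≈ 283.84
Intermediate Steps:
F = -39 (F = -3*(-6 + 19) = -3*13 = -39)
S(v) = -8 + (v + √(-4 + v))/(-39 + v) (S(v) = -8 + (v + √(-4 + v))/(v - 39) = -8 + (v + √(-4 + v))/(-39 + v))
-2270/(-3102) - 2660/S(21) = -2270/(-3102) - 2660*(-39 + 21)/(312 + √(-4 + 21) - 7*21) = -2270*(-1/3102) - 2660*(-18/(312 + √17 - 147)) = 1135/1551 - 2660*(-18/(165 + √17)) = 1135/1551 - 2660/(-55/6 - √17/18)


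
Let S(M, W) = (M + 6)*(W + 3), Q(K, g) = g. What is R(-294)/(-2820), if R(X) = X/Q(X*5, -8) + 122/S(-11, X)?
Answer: -214373/16412400 ≈ -0.013062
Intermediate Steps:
S(M, W) = (3 + W)*(6 + M) (S(M, W) = (6 + M)*(3 + W) = (3 + W)*(6 + M))
R(X) = 122/(-15 - 5*X) - X/8 (R(X) = X/(-8) + 122/(18 + 3*(-11) + 6*X - 11*X) = X*(-1/8) + 122/(18 - 33 + 6*X - 11*X) = -X/8 + 122/(-15 - 5*X) = 122/(-15 - 5*X) - X/8)
R(-294)/(-2820) = ((-976 - 5*(-294)*(3 - 294))/(40*(3 - 294)))/(-2820) = ((1/40)*(-976 - 5*(-294)*(-291))/(-291))*(-1/2820) = ((1/40)*(-1/291)*(-976 - 427770))*(-1/2820) = ((1/40)*(-1/291)*(-428746))*(-1/2820) = (214373/5820)*(-1/2820) = -214373/16412400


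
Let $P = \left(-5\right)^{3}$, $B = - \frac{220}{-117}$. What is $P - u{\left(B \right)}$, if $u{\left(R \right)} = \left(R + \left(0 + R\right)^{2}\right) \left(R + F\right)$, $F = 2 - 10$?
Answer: $- \frac{147117385}{1601613} \approx -91.856$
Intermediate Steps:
$B = \frac{220}{117}$ ($B = \left(-220\right) \left(- \frac{1}{117}\right) = \frac{220}{117} \approx 1.8803$)
$F = -8$ ($F = 2 - 10 = -8$)
$u{\left(R \right)} = \left(-8 + R\right) \left(R + R^{2}\right)$ ($u{\left(R \right)} = \left(R + \left(0 + R\right)^{2}\right) \left(R - 8\right) = \left(R + R^{2}\right) \left(-8 + R\right) = \left(-8 + R\right) \left(R + R^{2}\right)$)
$P = -125$
$P - u{\left(B \right)} = -125 - \frac{220 \left(-8 + \left(\frac{220}{117}\right)^{2} - \frac{1540}{117}\right)}{117} = -125 - \frac{220 \left(-8 + \frac{48400}{13689} - \frac{1540}{117}\right)}{117} = -125 - \frac{220}{117} \left(- \frac{241292}{13689}\right) = -125 - - \frac{53084240}{1601613} = -125 + \frac{53084240}{1601613} = - \frac{147117385}{1601613}$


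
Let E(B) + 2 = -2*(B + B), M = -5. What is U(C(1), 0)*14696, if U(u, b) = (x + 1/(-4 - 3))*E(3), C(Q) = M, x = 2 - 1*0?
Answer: -382096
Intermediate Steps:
E(B) = -2 - 4*B (E(B) = -2 - 2*(B + B) = -2 - 4*B)
x = 2 (x = 2 + 0 = 2)
C(Q) = -5
U(u, b) = -26 (U(u, b) = (2 + 1/(-4 - 3))*(-2 - 4*3) = (2 + 1/(-7))*(-2 - 12) = (2 - 1/7)*(-14) = (13/7)*(-14) = -26)
U(C(1), 0)*14696 = -26*14696 = -382096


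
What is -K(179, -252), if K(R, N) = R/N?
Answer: 179/252 ≈ 0.71032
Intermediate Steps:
-K(179, -252) = -179/(-252) = -179*(-1)/252 = -1*(-179/252) = 179/252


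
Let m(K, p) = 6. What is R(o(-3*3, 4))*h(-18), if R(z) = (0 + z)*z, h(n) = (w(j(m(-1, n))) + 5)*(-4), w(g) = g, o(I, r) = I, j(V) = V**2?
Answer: -13284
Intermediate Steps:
h(n) = -164 (h(n) = (6**2 + 5)*(-4) = (36 + 5)*(-4) = 41*(-4) = -164)
R(z) = z**2 (R(z) = z*z = z**2)
R(o(-3*3, 4))*h(-18) = (-3*3)**2*(-164) = (-9)**2*(-164) = 81*(-164) = -13284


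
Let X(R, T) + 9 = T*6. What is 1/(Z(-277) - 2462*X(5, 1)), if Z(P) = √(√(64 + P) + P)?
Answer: 1/(7386 + √(-277 + I*√213)) ≈ 0.00013538 - 3.052e-7*I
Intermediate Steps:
X(R, T) = -9 + 6*T (X(R, T) = -9 + T*6 = -9 + 6*T)
Z(P) = √(P + √(64 + P))
1/(Z(-277) - 2462*X(5, 1)) = 1/(√(-277 + √(64 - 277)) - 2462*(-9 + 6*1)) = 1/(√(-277 + √(-213)) - 2462*(-9 + 6)) = 1/(√(-277 + I*√213) - 2462*(-3)) = 1/(√(-277 + I*√213) + 7386) = 1/(7386 + √(-277 + I*√213))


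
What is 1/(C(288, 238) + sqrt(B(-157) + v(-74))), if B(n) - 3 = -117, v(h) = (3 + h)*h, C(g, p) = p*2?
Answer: 119/55359 - sqrt(1285)/110718 ≈ 0.0018258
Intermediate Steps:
C(g, p) = 2*p
v(h) = h*(3 + h)
B(n) = -114 (B(n) = 3 - 117 = -114)
1/(C(288, 238) + sqrt(B(-157) + v(-74))) = 1/(2*238 + sqrt(-114 - 74*(3 - 74))) = 1/(476 + sqrt(-114 - 74*(-71))) = 1/(476 + sqrt(-114 + 5254)) = 1/(476 + sqrt(5140)) = 1/(476 + 2*sqrt(1285))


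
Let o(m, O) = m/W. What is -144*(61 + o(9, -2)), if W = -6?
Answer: -8568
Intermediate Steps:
o(m, O) = -m/6 (o(m, O) = m/(-6) = m*(-⅙) = -m/6)
-144*(61 + o(9, -2)) = -144*(61 - ⅙*9) = -144*(61 - 3/2) = -144*119/2 = -8568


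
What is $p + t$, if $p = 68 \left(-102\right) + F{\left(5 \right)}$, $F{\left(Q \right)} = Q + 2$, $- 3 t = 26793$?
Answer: $-15860$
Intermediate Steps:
$t = -8931$ ($t = \left(- \frac{1}{3}\right) 26793 = -8931$)
$F{\left(Q \right)} = 2 + Q$
$p = -6929$ ($p = 68 \left(-102\right) + \left(2 + 5\right) = -6936 + 7 = -6929$)
$p + t = -6929 - 8931 = -15860$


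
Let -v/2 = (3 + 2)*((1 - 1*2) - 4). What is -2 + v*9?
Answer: 448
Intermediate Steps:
v = 50 (v = -2*(3 + 2)*((1 - 1*2) - 4) = -10*((1 - 2) - 4) = -10*(-1 - 4) = -10*(-5) = -2*(-25) = 50)
-2 + v*9 = -2 + 50*9 = -2 + 450 = 448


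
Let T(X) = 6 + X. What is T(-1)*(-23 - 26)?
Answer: -245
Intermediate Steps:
T(-1)*(-23 - 26) = (6 - 1)*(-23 - 26) = 5*(-49) = -245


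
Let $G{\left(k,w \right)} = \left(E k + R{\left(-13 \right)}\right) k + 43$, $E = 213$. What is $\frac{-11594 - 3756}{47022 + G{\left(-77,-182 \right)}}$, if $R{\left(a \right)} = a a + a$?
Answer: $- \frac{1535}{129793} \approx -0.011827$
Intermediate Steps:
$R{\left(a \right)} = a + a^{2}$ ($R{\left(a \right)} = a^{2} + a = a + a^{2}$)
$G{\left(k,w \right)} = 43 + k \left(156 + 213 k\right)$ ($G{\left(k,w \right)} = \left(213 k - 13 \left(1 - 13\right)\right) k + 43 = \left(213 k - -156\right) k + 43 = \left(213 k + 156\right) k + 43 = \left(156 + 213 k\right) k + 43 = k \left(156 + 213 k\right) + 43 = 43 + k \left(156 + 213 k\right)$)
$\frac{-11594 - 3756}{47022 + G{\left(-77,-182 \right)}} = \frac{-11594 - 3756}{47022 + \left(43 + 156 \left(-77\right) + 213 \left(-77\right)^{2}\right)} = - \frac{15350}{47022 + \left(43 - 12012 + 213 \cdot 5929\right)} = - \frac{15350}{47022 + \left(43 - 12012 + 1262877\right)} = - \frac{15350}{47022 + 1250908} = - \frac{15350}{1297930} = \left(-15350\right) \frac{1}{1297930} = - \frac{1535}{129793}$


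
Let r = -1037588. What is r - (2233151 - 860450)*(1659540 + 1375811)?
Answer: -4166630390639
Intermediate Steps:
r - (2233151 - 860450)*(1659540 + 1375811) = -1037588 - (2233151 - 860450)*(1659540 + 1375811) = -1037588 - 1372701*3035351 = -1037588 - 1*4166629353051 = -1037588 - 4166629353051 = -4166630390639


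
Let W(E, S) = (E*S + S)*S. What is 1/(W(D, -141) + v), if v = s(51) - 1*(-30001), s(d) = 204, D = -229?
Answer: -1/4502663 ≈ -2.2209e-7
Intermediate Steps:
W(E, S) = S*(S + E*S) (W(E, S) = (S + E*S)*S = S*(S + E*S))
v = 30205 (v = 204 - 1*(-30001) = 204 + 30001 = 30205)
1/(W(D, -141) + v) = 1/((-141)**2*(1 - 229) + 30205) = 1/(19881*(-228) + 30205) = 1/(-4532868 + 30205) = 1/(-4502663) = -1/4502663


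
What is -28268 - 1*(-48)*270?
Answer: -15308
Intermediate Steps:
-28268 - 1*(-48)*270 = -28268 + 48*270 = -28268 + 12960 = -15308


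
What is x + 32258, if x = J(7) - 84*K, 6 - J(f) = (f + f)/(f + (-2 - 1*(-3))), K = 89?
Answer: 99145/4 ≈ 24786.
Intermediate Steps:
J(f) = 6 - 2*f/(1 + f) (J(f) = 6 - (f + f)/(f + (-2 - 1*(-3))) = 6 - 2*f/(f + (-2 + 3)) = 6 - 2*f/(f + 1) = 6 - 2*f/(1 + f))
x = -29887/4 (x = 2*(3 + 2*7)/(1 + 7) - 84*89 = 2*(3 + 14)/8 - 7476 = 2*(⅛)*17 - 7476 = 17/4 - 7476 = -29887/4 ≈ -7471.8)
x + 32258 = -29887/4 + 32258 = 99145/4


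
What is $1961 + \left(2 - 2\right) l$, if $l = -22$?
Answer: $1961$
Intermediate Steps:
$1961 + \left(2 - 2\right) l = 1961 + \left(2 - 2\right) \left(-22\right) = 1961 + 0 \left(-22\right) = 1961 + 0 = 1961$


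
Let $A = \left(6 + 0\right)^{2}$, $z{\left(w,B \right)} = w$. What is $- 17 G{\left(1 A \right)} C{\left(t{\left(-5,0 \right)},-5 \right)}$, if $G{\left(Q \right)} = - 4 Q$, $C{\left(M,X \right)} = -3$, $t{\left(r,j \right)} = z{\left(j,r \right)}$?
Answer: $-7344$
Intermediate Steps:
$t{\left(r,j \right)} = j$
$A = 36$ ($A = 6^{2} = 36$)
$- 17 G{\left(1 A \right)} C{\left(t{\left(-5,0 \right)},-5 \right)} = - 17 \left(- 4 \cdot 1 \cdot 36\right) \left(-3\right) = - 17 \left(\left(-4\right) 36\right) \left(-3\right) = \left(-17\right) \left(-144\right) \left(-3\right) = 2448 \left(-3\right) = -7344$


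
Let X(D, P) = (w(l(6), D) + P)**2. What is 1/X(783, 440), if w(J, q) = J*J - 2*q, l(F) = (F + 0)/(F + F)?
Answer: 16/20277009 ≈ 7.8907e-7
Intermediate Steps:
l(F) = 1/2 (l(F) = F/((2*F)) = F*(1/(2*F)) = 1/2)
w(J, q) = J**2 - 2*q
X(D, P) = (1/4 + P - 2*D)**2 (X(D, P) = (((1/2)**2 - 2*D) + P)**2 = ((1/4 - 2*D) + P)**2 = (1/4 + P - 2*D)**2)
1/X(783, 440) = 1/((1 - 8*783 + 4*440)**2/16) = 1/((1 - 6264 + 1760)**2/16) = 1/((1/16)*(-4503)**2) = 1/((1/16)*20277009) = 1/(20277009/16) = 16/20277009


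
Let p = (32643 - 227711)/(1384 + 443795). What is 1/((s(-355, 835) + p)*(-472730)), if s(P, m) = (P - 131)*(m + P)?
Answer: 445179/49093744265833240 ≈ 9.0679e-12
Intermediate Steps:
s(P, m) = (-131 + P)*(P + m)
p = -195068/445179 ≈ -0.43818
1/((s(-355, 835) + p)*(-472730)) = 1/(((-355)**2 - 131*(-355) - 131*835 - 355*835) - 195068/445179*(-472730)) = -1/472730/((126025 + 46505 - 109385 - 296425) - 195068/445179) = -1/472730/(-233280 - 195068/445179) = -1/472730/(-103851552188/445179) = -445179/103851552188*(-1/472730) = 445179/49093744265833240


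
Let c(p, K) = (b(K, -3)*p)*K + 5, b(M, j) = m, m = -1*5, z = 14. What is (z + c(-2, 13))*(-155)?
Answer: -23095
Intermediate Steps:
m = -5
b(M, j) = -5
c(p, K) = 5 - 5*K*p (c(p, K) = (-5*p)*K + 5 = -5*K*p + 5 = 5 - 5*K*p)
(z + c(-2, 13))*(-155) = (14 + (5 - 5*13*(-2)))*(-155) = (14 + (5 + 130))*(-155) = (14 + 135)*(-155) = 149*(-155) = -23095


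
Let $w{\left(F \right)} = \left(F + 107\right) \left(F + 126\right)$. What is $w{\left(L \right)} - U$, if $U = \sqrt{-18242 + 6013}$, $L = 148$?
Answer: $69870 - i \sqrt{12229} \approx 69870.0 - 110.58 i$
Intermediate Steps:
$U = i \sqrt{12229}$ ($U = \sqrt{-12229} = i \sqrt{12229} \approx 110.58 i$)
$w{\left(F \right)} = \left(107 + F\right) \left(126 + F\right)$
$w{\left(L \right)} - U = \left(13482 + 148^{2} + 233 \cdot 148\right) - i \sqrt{12229} = \left(13482 + 21904 + 34484\right) - i \sqrt{12229} = 69870 - i \sqrt{12229}$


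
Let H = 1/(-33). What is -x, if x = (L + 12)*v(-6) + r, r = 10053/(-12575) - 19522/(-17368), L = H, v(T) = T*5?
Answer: 430955247447/1201214300 ≈ 358.77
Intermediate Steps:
v(T) = 5*T
H = -1/33 ≈ -0.030303
L = -1/33 ≈ -0.030303
r = 35444323/109201300 (r = 10053*(-1/12575) - 19522*(-1/17368) = -10053/12575 + 9761/8684 = 35444323/109201300 ≈ 0.32458)
x = -430955247447/1201214300 (x = (-1/33 + 12)*(5*(-6)) + 35444323/109201300 = (395/33)*(-30) + 35444323/109201300 = -3950/11 + 35444323/109201300 = -430955247447/1201214300 ≈ -358.77)
-x = -1*(-430955247447/1201214300) = 430955247447/1201214300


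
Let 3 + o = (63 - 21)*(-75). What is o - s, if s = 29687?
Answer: -32840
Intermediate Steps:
o = -3153 (o = -3 + (63 - 21)*(-75) = -3 + 42*(-75) = -3 - 3150 = -3153)
o - s = -3153 - 1*29687 = -3153 - 29687 = -32840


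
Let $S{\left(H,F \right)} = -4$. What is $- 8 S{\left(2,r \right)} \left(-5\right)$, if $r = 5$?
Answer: $-160$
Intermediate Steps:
$- 8 S{\left(2,r \right)} \left(-5\right) = \left(-8\right) \left(-4\right) \left(-5\right) = 32 \left(-5\right) = -160$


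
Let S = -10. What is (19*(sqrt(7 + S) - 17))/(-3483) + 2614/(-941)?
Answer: -8800619/3277503 - 19*I*sqrt(3)/3483 ≈ -2.6852 - 0.0094485*I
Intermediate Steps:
(19*(sqrt(7 + S) - 17))/(-3483) + 2614/(-941) = (19*(sqrt(7 - 10) - 17))/(-3483) + 2614/(-941) = (19*(sqrt(-3) - 17))*(-1/3483) + 2614*(-1/941) = (19*(I*sqrt(3) - 17))*(-1/3483) - 2614/941 = (19*(-17 + I*sqrt(3)))*(-1/3483) - 2614/941 = (-323 + 19*I*sqrt(3))*(-1/3483) - 2614/941 = (323/3483 - 19*I*sqrt(3)/3483) - 2614/941 = -8800619/3277503 - 19*I*sqrt(3)/3483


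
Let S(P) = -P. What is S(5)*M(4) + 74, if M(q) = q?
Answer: 54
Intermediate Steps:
S(5)*M(4) + 74 = -1*5*4 + 74 = -5*4 + 74 = -20 + 74 = 54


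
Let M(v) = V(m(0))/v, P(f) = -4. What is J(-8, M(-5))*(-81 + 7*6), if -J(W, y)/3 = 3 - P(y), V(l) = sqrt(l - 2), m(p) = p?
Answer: 819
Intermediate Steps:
V(l) = sqrt(-2 + l)
M(v) = I*sqrt(2)/v (M(v) = sqrt(-2 + 0)/v = sqrt(-2)/v = (I*sqrt(2))/v = I*sqrt(2)/v)
J(W, y) = -21 (J(W, y) = -3*(3 - 1*(-4)) = -3*(3 + 4) = -3*7 = -21)
J(-8, M(-5))*(-81 + 7*6) = -21*(-81 + 7*6) = -21*(-81 + 42) = -21*(-39) = 819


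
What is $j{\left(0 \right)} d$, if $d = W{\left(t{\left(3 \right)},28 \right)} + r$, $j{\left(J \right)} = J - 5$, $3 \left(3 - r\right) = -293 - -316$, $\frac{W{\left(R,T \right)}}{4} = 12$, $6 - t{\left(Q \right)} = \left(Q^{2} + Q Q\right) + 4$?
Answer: $- \frac{650}{3} \approx -216.67$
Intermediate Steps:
$t{\left(Q \right)} = 2 - 2 Q^{2}$ ($t{\left(Q \right)} = 6 - \left(\left(Q^{2} + Q Q\right) + 4\right) = 6 - \left(\left(Q^{2} + Q^{2}\right) + 4\right) = 6 - \left(2 Q^{2} + 4\right) = 6 - \left(4 + 2 Q^{2}\right) = 2 - 2 Q^{2}$)
$W{\left(R,T \right)} = 48$ ($W{\left(R,T \right)} = 4 \cdot 12 = 48$)
$r = - \frac{14}{3}$ ($r = 3 - \frac{-293 - -316}{3} = 3 - \frac{-293 + 316}{3} = 3 - \frac{23}{3} = - \frac{14}{3} \approx -4.6667$)
$j{\left(J \right)} = -5 + J$
$d = \frac{130}{3}$ ($d = 48 - \frac{14}{3} = \frac{130}{3} \approx 43.333$)
$j{\left(0 \right)} d = \left(-5 + 0\right) \frac{130}{3} = \left(-5\right) \frac{130}{3} = - \frac{650}{3}$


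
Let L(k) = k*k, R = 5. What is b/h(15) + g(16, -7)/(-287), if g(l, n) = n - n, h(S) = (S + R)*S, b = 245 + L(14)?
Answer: 147/100 ≈ 1.4700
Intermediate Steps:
L(k) = k**2
b = 441 (b = 245 + 14**2 = 245 + 196 = 441)
h(S) = S*(5 + S) (h(S) = (S + 5)*S = (5 + S)*S = S*(5 + S))
g(l, n) = 0
b/h(15) + g(16, -7)/(-287) = 441/((15*(5 + 15))) + 0/(-287) = 441/((15*20)) + 0*(-1/287) = 441/300 + 0 = 441*(1/300) + 0 = 147/100 + 0 = 147/100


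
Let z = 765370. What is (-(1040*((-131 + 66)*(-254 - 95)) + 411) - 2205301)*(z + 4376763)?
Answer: -132657323052896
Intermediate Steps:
(-(1040*((-131 + 66)*(-254 - 95)) + 411) - 2205301)*(z + 4376763) = (-(1040*((-131 + 66)*(-254 - 95)) + 411) - 2205301)*(765370 + 4376763) = (-(1040*(-65*(-349)) + 411) - 2205301)*5142133 = (-(1040*22685 + 411) - 2205301)*5142133 = (-(23592400 + 411) - 2205301)*5142133 = (-1*23592811 - 2205301)*5142133 = (-23592811 - 2205301)*5142133 = -25798112*5142133 = -132657323052896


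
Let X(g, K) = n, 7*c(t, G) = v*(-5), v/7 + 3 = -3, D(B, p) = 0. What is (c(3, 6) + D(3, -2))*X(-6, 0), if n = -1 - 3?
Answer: -120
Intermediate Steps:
n = -4
v = -42 (v = -21 + 7*(-3) = -21 - 21 = -42)
c(t, G) = 30 (c(t, G) = (-42*(-5))/7 = (⅐)*210 = 30)
X(g, K) = -4
(c(3, 6) + D(3, -2))*X(-6, 0) = (30 + 0)*(-4) = 30*(-4) = -120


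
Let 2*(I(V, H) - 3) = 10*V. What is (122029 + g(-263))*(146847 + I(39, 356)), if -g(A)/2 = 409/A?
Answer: 4719327665025/263 ≈ 1.7944e+10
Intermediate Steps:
I(V, H) = 3 + 5*V (I(V, H) = 3 + (10*V)/2 = 3 + 5*V)
g(A) = -818/A
(122029 + g(-263))*(146847 + I(39, 356)) = (122029 - 818/(-263))*(146847 + (3 + 5*39)) = (122029 - 818*(-1/263))*(146847 + (3 + 195)) = (122029 + 818/263)*(146847 + 198) = (32094445/263)*147045 = 4719327665025/263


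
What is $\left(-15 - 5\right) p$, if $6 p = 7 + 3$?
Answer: $- \frac{100}{3} \approx -33.333$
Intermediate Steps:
$p = \frac{5}{3}$ ($p = \frac{7 + 3}{6} = \frac{1}{6} \cdot 10 = \frac{5}{3} \approx 1.6667$)
$\left(-15 - 5\right) p = \left(-15 - 5\right) \frac{5}{3} = \left(-20\right) \frac{5}{3} = - \frac{100}{3}$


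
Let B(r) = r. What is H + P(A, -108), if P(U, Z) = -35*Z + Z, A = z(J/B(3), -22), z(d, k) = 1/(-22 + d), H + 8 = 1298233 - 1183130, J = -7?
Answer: 118767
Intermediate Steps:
H = 115095 (H = -8 + (1298233 - 1183130) = -8 + 115103 = 115095)
A = -3/73 (A = 1/(-22 - 7/3) = 1/(-73/3) = -3/73 ≈ -0.041096)
P(U, Z) = -34*Z
H + P(A, -108) = 115095 - 34*(-108) = 115095 + 3672 = 118767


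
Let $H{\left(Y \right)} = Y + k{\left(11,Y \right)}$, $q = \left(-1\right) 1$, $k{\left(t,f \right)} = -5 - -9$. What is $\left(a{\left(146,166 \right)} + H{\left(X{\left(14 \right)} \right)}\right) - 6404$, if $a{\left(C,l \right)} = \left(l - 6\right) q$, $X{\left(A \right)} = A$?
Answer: $-6546$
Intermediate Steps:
$k{\left(t,f \right)} = 4$ ($k{\left(t,f \right)} = -5 + 9 = 4$)
$q = -1$
$H{\left(Y \right)} = 4 + Y$ ($H{\left(Y \right)} = Y + 4 = 4 + Y$)
$a{\left(C,l \right)} = 6 - l$ ($a{\left(C,l \right)} = \left(l - 6\right) \left(-1\right) = \left(-6 + l\right) \left(-1\right) = 6 - l$)
$\left(a{\left(146,166 \right)} + H{\left(X{\left(14 \right)} \right)}\right) - 6404 = \left(\left(6 - 166\right) + \left(4 + 14\right)\right) - 6404 = \left(\left(6 - 166\right) + 18\right) - 6404 = \left(-160 + 18\right) - 6404 = -142 - 6404 = -6546$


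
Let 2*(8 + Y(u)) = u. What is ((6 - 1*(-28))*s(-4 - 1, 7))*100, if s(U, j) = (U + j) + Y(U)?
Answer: -28900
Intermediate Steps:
Y(u) = -8 + u/2
s(U, j) = -8 + j + 3*U/2 (s(U, j) = (U + j) + (-8 + U/2) = -8 + j + 3*U/2)
((6 - 1*(-28))*s(-4 - 1, 7))*100 = ((6 - 1*(-28))*(-8 + 7 + 3*(-4 - 1)/2))*100 = ((6 + 28)*(-8 + 7 + (3/2)*(-5)))*100 = (34*(-8 + 7 - 15/2))*100 = (34*(-17/2))*100 = -289*100 = -28900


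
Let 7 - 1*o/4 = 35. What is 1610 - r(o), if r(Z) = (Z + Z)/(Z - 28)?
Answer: 8042/5 ≈ 1608.4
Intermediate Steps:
o = -112 (o = 28 - 4*35 = 28 - 140 = -112)
r(Z) = 2*Z/(-28 + Z) (r(Z) = (2*Z)/(-28 + Z) = 2*Z/(-28 + Z))
1610 - r(o) = 1610 - 2*(-112)/(-28 - 112) = 1610 - 2*(-112)/(-140) = 1610 - 2*(-112)*(-1)/140 = 1610 - 1*8/5 = 1610 - 8/5 = 8042/5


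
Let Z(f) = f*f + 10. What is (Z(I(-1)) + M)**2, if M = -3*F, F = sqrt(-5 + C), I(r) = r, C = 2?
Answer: 94 - 66*I*sqrt(3) ≈ 94.0 - 114.32*I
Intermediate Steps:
Z(f) = 10 + f**2 (Z(f) = f**2 + 10 = 10 + f**2)
F = I*sqrt(3) (F = sqrt(-5 + 2) = sqrt(-3) = I*sqrt(3) ≈ 1.732*I)
M = -3*I*sqrt(3) ≈ -5.1962*I
(Z(I(-1)) + M)**2 = ((10 + (-1)**2) - 3*I*sqrt(3))**2 = ((10 + 1) - 3*I*sqrt(3))**2 = (11 - 3*I*sqrt(3))**2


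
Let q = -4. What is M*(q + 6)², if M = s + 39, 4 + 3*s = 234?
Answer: 1388/3 ≈ 462.67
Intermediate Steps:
s = 230/3 (s = -4/3 + (⅓)*234 = -4/3 + 78 = 230/3 ≈ 76.667)
M = 347/3 (M = 230/3 + 39 = 347/3 ≈ 115.67)
M*(q + 6)² = 347*(-4 + 6)²/3 = (347/3)*2² = (347/3)*4 = 1388/3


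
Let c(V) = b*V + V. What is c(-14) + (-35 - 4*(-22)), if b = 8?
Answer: -73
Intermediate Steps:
c(V) = 9*V (c(V) = 8*V + V = 9*V)
c(-14) + (-35 - 4*(-22)) = 9*(-14) + (-35 - 4*(-22)) = -126 + (-35 + 88) = -126 + 53 = -73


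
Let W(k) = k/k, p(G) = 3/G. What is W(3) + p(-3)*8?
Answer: -7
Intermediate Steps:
W(k) = 1
W(3) + p(-3)*8 = 1 + (3/(-3))*8 = 1 + (3*(-⅓))*8 = 1 - 1*8 = 1 - 8 = -7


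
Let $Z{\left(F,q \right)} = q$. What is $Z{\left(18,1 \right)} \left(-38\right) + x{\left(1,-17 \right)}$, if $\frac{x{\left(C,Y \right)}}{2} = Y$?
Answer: $-72$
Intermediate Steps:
$x{\left(C,Y \right)} = 2 Y$
$Z{\left(18,1 \right)} \left(-38\right) + x{\left(1,-17 \right)} = 1 \left(-38\right) + 2 \left(-17\right) = -38 - 34 = -72$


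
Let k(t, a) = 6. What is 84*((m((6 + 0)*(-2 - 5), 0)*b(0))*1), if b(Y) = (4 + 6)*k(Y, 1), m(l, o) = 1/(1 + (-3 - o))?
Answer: -2520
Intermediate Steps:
m(l, o) = 1/(-2 - o)
b(Y) = 60 (b(Y) = (4 + 6)*6 = 10*6 = 60)
84*((m((6 + 0)*(-2 - 5), 0)*b(0))*1) = 84*((-1/(2 + 0)*60)*1) = 84*((-1/2*60)*1) = 84*((-1*1/2*60)*1) = 84*(-1/2*60*1) = 84*(-30*1) = 84*(-30) = -2520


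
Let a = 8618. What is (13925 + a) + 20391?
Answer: 42934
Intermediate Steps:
(13925 + a) + 20391 = (13925 + 8618) + 20391 = 22543 + 20391 = 42934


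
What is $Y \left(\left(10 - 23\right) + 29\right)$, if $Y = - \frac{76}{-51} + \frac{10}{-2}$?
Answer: $- \frac{2864}{51} \approx -56.157$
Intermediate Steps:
$Y = - \frac{179}{51}$ ($Y = \left(-76\right) \left(- \frac{1}{51}\right) + 10 \left(- \frac{1}{2}\right) = \frac{76}{51} - 5 = - \frac{179}{51} \approx -3.5098$)
$Y \left(\left(10 - 23\right) + 29\right) = - \frac{179 \left(\left(10 - 23\right) + 29\right)}{51} = - \frac{179 \left(-13 + 29\right)}{51} = \left(- \frac{179}{51}\right) 16 = - \frac{2864}{51}$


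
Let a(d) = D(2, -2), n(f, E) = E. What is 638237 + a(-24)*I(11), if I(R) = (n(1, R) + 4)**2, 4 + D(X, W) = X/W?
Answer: 637112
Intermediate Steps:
D(X, W) = -4 + X/W
a(d) = -5 (a(d) = -4 + 2/(-2) = -4 + 2*(-1/2) = -4 - 1 = -5)
I(R) = (4 + R)**2 (I(R) = (R + 4)**2 = (4 + R)**2)
638237 + a(-24)*I(11) = 638237 - 5*(4 + 11)**2 = 638237 - 5*15**2 = 638237 - 5*225 = 638237 - 1125 = 637112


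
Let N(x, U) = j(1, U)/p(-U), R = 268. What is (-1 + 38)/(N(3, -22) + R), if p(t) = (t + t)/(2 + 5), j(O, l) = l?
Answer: 74/529 ≈ 0.13989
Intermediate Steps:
p(t) = 2*t/7 (p(t) = (2*t)/7 = (2*t)*(1/7) = 2*t/7)
N(x, U) = -7/2 (N(x, U) = U/((2*(-U)/7)) = U/((-2*U/7)) = U*(-7/(2*U)) = -7/2)
(-1 + 38)/(N(3, -22) + R) = (-1 + 38)/(-7/2 + 268) = 37/(529/2) = 37*(2/529) = 74/529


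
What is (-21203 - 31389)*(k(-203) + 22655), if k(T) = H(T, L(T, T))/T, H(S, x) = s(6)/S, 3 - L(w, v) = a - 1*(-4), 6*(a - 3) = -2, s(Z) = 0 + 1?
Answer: -49099359810432/41209 ≈ -1.1915e+9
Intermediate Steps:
s(Z) = 1
a = 8/3 (a = 3 + (1/6)*(-2) = 3 - 1/3 = 8/3 ≈ 2.6667)
L(w, v) = -11/3 (L(w, v) = 3 - (8/3 - 1*(-4)) = 3 - (8/3 + 4) = 3 - 1*20/3 = 3 - 20/3 = -11/3)
H(S, x) = 1/S
k(T) = T**(-2) (k(T) = 1/(T*T) = T**(-2))
(-21203 - 31389)*(k(-203) + 22655) = (-21203 - 31389)*((-203)**(-2) + 22655) = -52592*(1/41209 + 22655) = -52592*933589896/41209 = -49099359810432/41209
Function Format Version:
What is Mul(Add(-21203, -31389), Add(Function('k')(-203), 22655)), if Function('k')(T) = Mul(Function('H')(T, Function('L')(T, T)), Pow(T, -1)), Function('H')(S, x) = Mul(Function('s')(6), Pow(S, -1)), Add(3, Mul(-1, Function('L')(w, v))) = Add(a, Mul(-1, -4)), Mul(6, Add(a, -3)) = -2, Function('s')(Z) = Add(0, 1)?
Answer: Rational(-49099359810432, 41209) ≈ -1.1915e+9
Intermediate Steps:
Function('s')(Z) = 1
a = Rational(8, 3) (a = Add(3, Mul(Rational(1, 6), -2)) = Add(3, Rational(-1, 3)) = Rational(8, 3) ≈ 2.6667)
Function('L')(w, v) = Rational(-11, 3) (Function('L')(w, v) = Add(3, Mul(-1, Add(Rational(8, 3), Mul(-1, -4)))) = Add(3, Mul(-1, Add(Rational(8, 3), 4))) = Add(3, Mul(-1, Rational(20, 3))) = Add(3, Rational(-20, 3)) = Rational(-11, 3))
Function('H')(S, x) = Pow(S, -1) (Function('H')(S, x) = Mul(1, Pow(S, -1)) = Pow(S, -1))
Function('k')(T) = Pow(T, -2) (Function('k')(T) = Mul(Pow(T, -1), Pow(T, -1)) = Pow(T, -2))
Mul(Add(-21203, -31389), Add(Function('k')(-203), 22655)) = Mul(Add(-21203, -31389), Add(Pow(-203, -2), 22655)) = Mul(-52592, Add(Rational(1, 41209), 22655)) = Mul(-52592, Rational(933589896, 41209)) = Rational(-49099359810432, 41209)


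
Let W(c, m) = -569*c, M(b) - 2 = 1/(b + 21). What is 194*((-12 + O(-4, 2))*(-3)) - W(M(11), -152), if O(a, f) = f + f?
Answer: 185977/32 ≈ 5811.8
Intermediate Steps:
M(b) = 2 + 1/(21 + b) (M(b) = 2 + 1/(b + 21) = 2 + 1/(21 + b))
O(a, f) = 2*f
194*((-12 + O(-4, 2))*(-3)) - W(M(11), -152) = 194*((-12 + 2*2)*(-3)) - (-569)*(43 + 2*11)/(21 + 11) = 194*((-12 + 4)*(-3)) - (-569)*(43 + 22)/32 = 194*(-8*(-3)) - (-569)*(1/32)*65 = 194*24 - (-569)*65/32 = 4656 - 1*(-36985/32) = 4656 + 36985/32 = 185977/32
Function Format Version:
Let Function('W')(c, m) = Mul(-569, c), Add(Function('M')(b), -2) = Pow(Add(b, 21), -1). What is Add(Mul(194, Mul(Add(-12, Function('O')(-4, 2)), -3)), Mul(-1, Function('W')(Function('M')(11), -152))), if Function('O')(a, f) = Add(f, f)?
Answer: Rational(185977, 32) ≈ 5811.8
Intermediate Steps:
Function('M')(b) = Add(2, Pow(Add(21, b), -1)) (Function('M')(b) = Add(2, Pow(Add(b, 21), -1)) = Add(2, Pow(Add(21, b), -1)))
Function('O')(a, f) = Mul(2, f)
Add(Mul(194, Mul(Add(-12, Function('O')(-4, 2)), -3)), Mul(-1, Function('W')(Function('M')(11), -152))) = Add(Mul(194, Mul(Add(-12, Mul(2, 2)), -3)), Mul(-1, Mul(-569, Mul(Pow(Add(21, 11), -1), Add(43, Mul(2, 11)))))) = Add(Mul(194, Mul(Add(-12, 4), -3)), Mul(-1, Mul(-569, Mul(Pow(32, -1), Add(43, 22))))) = Add(Mul(194, Mul(-8, -3)), Mul(-1, Mul(-569, Mul(Rational(1, 32), 65)))) = Add(Mul(194, 24), Mul(-1, Mul(-569, Rational(65, 32)))) = Add(4656, Mul(-1, Rational(-36985, 32))) = Add(4656, Rational(36985, 32)) = Rational(185977, 32)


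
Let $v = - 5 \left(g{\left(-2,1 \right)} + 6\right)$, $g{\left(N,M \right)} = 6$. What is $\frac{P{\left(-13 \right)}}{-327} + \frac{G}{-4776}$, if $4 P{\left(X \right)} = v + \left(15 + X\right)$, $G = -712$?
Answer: $\frac{8391}{43382} \approx 0.19342$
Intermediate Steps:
$v = -60$ ($v = - 5 \left(6 + 6\right) = \left(-5\right) 12 = -60$)
$P{\left(X \right)} = - \frac{45}{4} + \frac{X}{4}$ ($P{\left(X \right)} = \frac{-60 + \left(15 + X\right)}{4} = \frac{-45 + X}{4} = - \frac{45}{4} + \frac{X}{4}$)
$\frac{P{\left(-13 \right)}}{-327} + \frac{G}{-4776} = \frac{- \frac{45}{4} + \frac{1}{4} \left(-13\right)}{-327} - \frac{712}{-4776} = \left(- \frac{45}{4} - \frac{13}{4}\right) \left(- \frac{1}{327}\right) - - \frac{89}{597} = \left(- \frac{29}{2}\right) \left(- \frac{1}{327}\right) + \frac{89}{597} = \frac{29}{654} + \frac{89}{597} = \frac{8391}{43382}$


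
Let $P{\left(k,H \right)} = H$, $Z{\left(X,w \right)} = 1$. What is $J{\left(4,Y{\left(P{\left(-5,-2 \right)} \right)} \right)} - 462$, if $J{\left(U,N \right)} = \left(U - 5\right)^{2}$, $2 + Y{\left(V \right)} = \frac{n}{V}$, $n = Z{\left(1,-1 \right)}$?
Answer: $-461$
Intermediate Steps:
$n = 1$
$Y{\left(V \right)} = -2 + \frac{1}{V}$ ($Y{\left(V \right)} = -2 + 1 \frac{1}{V} = -2 + \frac{1}{V}$)
$J{\left(U,N \right)} = \left(-5 + U\right)^{2}$
$J{\left(4,Y{\left(P{\left(-5,-2 \right)} \right)} \right)} - 462 = \left(-5 + 4\right)^{2} - 462 = \left(-1\right)^{2} - 462 = 1 - 462 = -461$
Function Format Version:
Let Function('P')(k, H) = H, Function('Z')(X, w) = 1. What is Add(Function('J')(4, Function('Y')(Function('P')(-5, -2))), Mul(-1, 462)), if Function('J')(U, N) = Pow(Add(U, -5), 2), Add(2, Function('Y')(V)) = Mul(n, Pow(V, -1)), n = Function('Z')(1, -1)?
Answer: -461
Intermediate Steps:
n = 1
Function('Y')(V) = Add(-2, Pow(V, -1)) (Function('Y')(V) = Add(-2, Mul(1, Pow(V, -1))) = Add(-2, Pow(V, -1)))
Function('J')(U, N) = Pow(Add(-5, U), 2)
Add(Function('J')(4, Function('Y')(Function('P')(-5, -2))), Mul(-1, 462)) = Add(Pow(Add(-5, 4), 2), Mul(-1, 462)) = Add(Pow(-1, 2), -462) = Add(1, -462) = -461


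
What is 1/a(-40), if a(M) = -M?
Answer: 1/40 ≈ 0.025000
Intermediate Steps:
1/a(-40) = 1/(-1*(-40)) = 1/40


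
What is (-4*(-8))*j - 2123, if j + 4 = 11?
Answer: -1899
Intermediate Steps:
j = 7 (j = -4 + 11 = 7)
(-4*(-8))*j - 2123 = -4*(-8)*7 - 2123 = 32*7 - 2123 = 224 - 2123 = -1899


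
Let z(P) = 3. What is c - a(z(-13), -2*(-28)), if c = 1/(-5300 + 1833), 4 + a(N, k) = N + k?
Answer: -190686/3467 ≈ -55.000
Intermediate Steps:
a(N, k) = -4 + N + k (a(N, k) = -4 + (N + k) = -4 + N + k)
c = -1/3467 (c = 1/(-3467) = -1/3467 ≈ -0.00028843)
c - a(z(-13), -2*(-28)) = -1/3467 - (-4 + 3 - 2*(-28)) = -1/3467 - (-4 + 3 + 56) = -1/3467 - 1*55 = -1/3467 - 55 = -190686/3467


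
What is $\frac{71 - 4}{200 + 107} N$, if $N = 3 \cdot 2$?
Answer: $\frac{402}{307} \approx 1.3094$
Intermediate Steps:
$N = 6$
$\frac{71 - 4}{200 + 107} N = \frac{71 - 4}{200 + 107} \cdot 6 = \frac{67}{307} \cdot 6 = \frac{402}{307}$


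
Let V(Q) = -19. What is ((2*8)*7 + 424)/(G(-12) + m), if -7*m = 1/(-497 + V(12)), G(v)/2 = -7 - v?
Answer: 1936032/36121 ≈ 53.599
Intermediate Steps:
G(v) = -14 - 2*v (G(v) = 2*(-7 - v) = -14 - 2*v)
m = 1/3612 (m = -1/(7*(-497 - 19)) = -⅐/(-516) = -⅐*(-1/516) = 1/3612 ≈ 0.00027685)
((2*8)*7 + 424)/(G(-12) + m) = ((2*8)*7 + 424)/((-14 - 2*(-12)) + 1/3612) = (16*7 + 424)/((-14 + 24) + 1/3612) = (112 + 424)/(10 + 1/3612) = 536/(36121/3612) = 536*(3612/36121) = 1936032/36121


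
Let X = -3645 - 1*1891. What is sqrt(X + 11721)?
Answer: sqrt(6185) ≈ 78.645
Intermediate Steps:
X = -5536 (X = -3645 - 1891 = -5536)
sqrt(X + 11721) = sqrt(-5536 + 11721) = sqrt(6185)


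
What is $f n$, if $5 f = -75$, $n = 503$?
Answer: $-7545$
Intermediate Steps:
$f = -15$ ($f = \frac{1}{5} \left(-75\right) = -15$)
$f n = \left(-15\right) 503 = -7545$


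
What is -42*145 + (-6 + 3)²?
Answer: -6081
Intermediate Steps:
-42*145 + (-6 + 3)² = -6090 + (-3)² = -6090 + 9 = -6081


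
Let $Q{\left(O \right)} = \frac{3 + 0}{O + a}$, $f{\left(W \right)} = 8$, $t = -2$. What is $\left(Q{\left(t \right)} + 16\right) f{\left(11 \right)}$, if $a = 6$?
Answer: $134$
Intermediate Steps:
$Q{\left(O \right)} = \frac{3}{6 + O}$ ($Q{\left(O \right)} = \frac{3 + 0}{O + 6} = \frac{3}{6 + O}$)
$\left(Q{\left(t \right)} + 16\right) f{\left(11 \right)} = \left(\frac{3}{6 - 2} + 16\right) 8 = \left(\frac{3}{4} + 16\right) 8 = \frac{67}{4} \cdot 8 = 134$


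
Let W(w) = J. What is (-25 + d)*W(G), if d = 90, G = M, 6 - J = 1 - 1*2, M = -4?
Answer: 455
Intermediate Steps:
J = 7 (J = 6 - (1 - 1*2) = 6 - (1 - 2) = 6 - 1*(-1) = 6 + 1 = 7)
G = -4
W(w) = 7
(-25 + d)*W(G) = (-25 + 90)*7 = 65*7 = 455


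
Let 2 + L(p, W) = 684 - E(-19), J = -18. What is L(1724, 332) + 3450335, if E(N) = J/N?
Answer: 65569305/19 ≈ 3.4510e+6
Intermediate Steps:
E(N) = -18/N
L(p, W) = 12940/19 (L(p, W) = -2 + (684 - (-18)/(-19)) = -2 + (684 - (-18)*(-1)/19) = -2 + (684 - 1*18/19) = -2 + (684 - 18/19) = -2 + 12978/19 = 12940/19)
L(1724, 332) + 3450335 = 12940/19 + 3450335 = 65569305/19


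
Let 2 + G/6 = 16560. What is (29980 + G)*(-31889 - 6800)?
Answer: -5003570992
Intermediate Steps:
G = 99348 (G = -12 + 6*16560 = -12 + 99360 = 99348)
(29980 + G)*(-31889 - 6800) = (29980 + 99348)*(-31889 - 6800) = 129328*(-38689) = -5003570992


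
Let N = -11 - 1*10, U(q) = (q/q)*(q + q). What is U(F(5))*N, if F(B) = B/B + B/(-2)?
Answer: 63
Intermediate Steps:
F(B) = 1 - B/2 (F(B) = 1 + B*(-1/2) = 1 - B/2)
U(q) = 2*q (U(q) = 1*(2*q) = 2*q)
N = -21 (N = -11 - 10 = -21)
U(F(5))*N = (2*(1 - 1/2*5))*(-21) = (2*(1 - 5/2))*(-21) = (2*(-3/2))*(-21) = -3*(-21) = 63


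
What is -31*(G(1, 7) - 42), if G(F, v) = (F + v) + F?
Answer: 1023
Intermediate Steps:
G(F, v) = v + 2*F
-31*(G(1, 7) - 42) = -31*((7 + 2*1) - 42) = -31*((7 + 2) - 42) = -31*(9 - 42) = -31*(-33) = 1023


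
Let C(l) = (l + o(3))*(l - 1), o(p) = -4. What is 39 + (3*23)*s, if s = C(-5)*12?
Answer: 44751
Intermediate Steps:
C(l) = (-1 + l)*(-4 + l) (C(l) = (l - 4)*(l - 1) = (-4 + l)*(-1 + l) = (-1 + l)*(-4 + l))
s = 648 (s = (4 + (-5)² - 5*(-5))*12 = (4 + 25 + 25)*12 = 54*12 = 648)
39 + (3*23)*s = 39 + (3*23)*648 = 39 + 69*648 = 39 + 44712 = 44751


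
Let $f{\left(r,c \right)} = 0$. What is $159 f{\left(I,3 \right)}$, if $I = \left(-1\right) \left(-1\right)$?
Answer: $0$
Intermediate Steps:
$I = 1$
$159 f{\left(I,3 \right)} = 159 \cdot 0 = 0$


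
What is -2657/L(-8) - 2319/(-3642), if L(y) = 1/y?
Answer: 25805557/1214 ≈ 21257.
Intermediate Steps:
-2657/L(-8) - 2319/(-3642) = -2657/(1/(-8)) - 2319/(-3642) = -2657/(-⅛) - 2319*(-1/3642) = -2657*(-8) + 773/1214 = 21256 + 773/1214 = 25805557/1214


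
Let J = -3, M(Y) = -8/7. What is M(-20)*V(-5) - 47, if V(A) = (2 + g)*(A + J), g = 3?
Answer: -9/7 ≈ -1.2857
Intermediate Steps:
M(Y) = -8/7 (M(Y) = -8*⅐ = -8/7)
V(A) = -15 + 5*A (V(A) = (2 + 3)*(A - 3) = 5*(-3 + A) = -15 + 5*A)
M(-20)*V(-5) - 47 = -8*(-15 + 5*(-5))/7 - 47 = -8*(-15 - 25)/7 - 47 = -8/7*(-40) - 47 = 320/7 - 47 = -9/7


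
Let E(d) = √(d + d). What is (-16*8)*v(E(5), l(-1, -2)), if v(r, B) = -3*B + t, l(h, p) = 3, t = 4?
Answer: 640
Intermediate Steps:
E(d) = √2*√d (E(d) = √(2*d) = √2*√d)
v(r, B) = 4 - 3*B (v(r, B) = -3*B + 4 = 4 - 3*B)
(-16*8)*v(E(5), l(-1, -2)) = (-16*8)*(4 - 3*3) = -128*(4 - 9) = -128*(-5) = 640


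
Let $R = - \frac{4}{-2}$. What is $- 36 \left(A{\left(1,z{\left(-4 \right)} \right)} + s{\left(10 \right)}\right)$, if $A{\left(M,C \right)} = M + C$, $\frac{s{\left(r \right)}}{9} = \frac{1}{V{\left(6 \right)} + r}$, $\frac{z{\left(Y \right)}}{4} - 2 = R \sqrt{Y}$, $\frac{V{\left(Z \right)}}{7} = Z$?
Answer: $- \frac{4293}{13} - 576 i \approx -330.23 - 576.0 i$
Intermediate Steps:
$V{\left(Z \right)} = 7 Z$
$R = 2$ ($R = \left(-4\right) \left(- \frac{1}{2}\right) = 2$)
$z{\left(Y \right)} = 8 + 8 \sqrt{Y}$ ($z{\left(Y \right)} = 8 + 4 \cdot 2 \sqrt{Y} = 8 + 8 \sqrt{Y}$)
$s{\left(r \right)} = \frac{9}{42 + r}$ ($s{\left(r \right)} = \frac{9}{7 \cdot 6 + r} = \frac{9}{42 + r}$)
$A{\left(M,C \right)} = C + M$
$- 36 \left(A{\left(1,z{\left(-4 \right)} \right)} + s{\left(10 \right)}\right) = - 36 \left(\left(\left(8 + 8 \sqrt{-4}\right) + 1\right) + \frac{9}{42 + 10}\right) = - 36 \left(\left(\left(8 + 8 \cdot 2 i\right) + 1\right) + \frac{9}{52}\right) = - 36 \left(\left(\left(8 + 16 i\right) + 1\right) + 9 \cdot \frac{1}{52}\right) = - 36 \left(\left(9 + 16 i\right) + \frac{9}{52}\right) = - 36 \left(\frac{477}{52} + 16 i\right) = - \frac{4293}{13} - 576 i$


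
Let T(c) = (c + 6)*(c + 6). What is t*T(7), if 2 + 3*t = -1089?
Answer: -184379/3 ≈ -61460.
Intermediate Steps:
t = -1091/3 (t = -⅔ + (⅓)*(-1089) = -⅔ - 363 = -1091/3 ≈ -363.67)
T(c) = (6 + c)² (T(c) = (6 + c)*(6 + c) = (6 + c)²)
t*T(7) = -1091*(6 + 7)²/3 = -1091/3*13² = -1091/3*169 = -184379/3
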